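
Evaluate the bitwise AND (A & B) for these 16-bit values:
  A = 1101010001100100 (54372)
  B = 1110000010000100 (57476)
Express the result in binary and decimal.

Apply & to each column (1 only where both bits are 1):
  1101010001100100
& 1110000010000100
------------------
  1100000000000100

Answer: 1100000000000100 (49156)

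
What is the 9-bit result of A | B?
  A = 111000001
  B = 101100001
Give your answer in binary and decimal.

Apply | to each column (1 where either bit is 1):
  111000001
| 101100001
-----------
  111100001

Answer: 111100001 (481)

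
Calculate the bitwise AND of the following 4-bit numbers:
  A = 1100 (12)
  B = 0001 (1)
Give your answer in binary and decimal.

Apply & to each column (1 only where both bits are 1):
  1100
& 0001
------
  0000

Answer: 0000 (0)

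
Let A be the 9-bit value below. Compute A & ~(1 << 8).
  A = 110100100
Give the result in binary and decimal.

Mask = ~(1 << 8) = 011111111
Bit 8 of A is 1, so AND-ing with the mask clears it to 0.
  110100100
& 011111111
-----------
  010100100

Answer: 010100100 (164)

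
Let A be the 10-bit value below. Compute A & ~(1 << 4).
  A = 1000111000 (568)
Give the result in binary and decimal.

Mask = ~(1 << 4) = 1111101111
Bit 4 of A is 1, so AND-ing with the mask clears it to 0.
  1000111000
& 1111101111
------------
  1000101000

Answer: 1000101000 (552)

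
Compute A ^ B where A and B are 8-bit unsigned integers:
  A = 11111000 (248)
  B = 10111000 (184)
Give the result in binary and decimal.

Apply ^ to each column (1 where bits differ):
  11111000
^ 10111000
----------
  01000000

Answer: 01000000 (64)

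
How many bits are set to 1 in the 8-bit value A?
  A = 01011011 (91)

01011011
1-bits at positions (from bit 0 = LSB): 0, 1, 3, 4, 6
Count = 5

Answer: 5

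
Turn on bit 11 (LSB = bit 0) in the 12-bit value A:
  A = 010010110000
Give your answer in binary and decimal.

Mask = 1 << 11 = 100000000000
Bit 11 of A is 0, so OR-ing with the mask flips it to 1.
  010010110000
| 100000000000
--------------
  110010110000

Answer: 110010110000 (3248)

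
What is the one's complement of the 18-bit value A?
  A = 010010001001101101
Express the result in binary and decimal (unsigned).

Flip each bit (0->1, 1->0):
  010010001001101101
  101101110110010010

Answer: 101101110110010010 (187794)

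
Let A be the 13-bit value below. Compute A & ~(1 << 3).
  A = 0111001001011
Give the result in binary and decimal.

Mask = ~(1 << 3) = 1111111110111
Bit 3 of A is 1, so AND-ing with the mask clears it to 0.
  0111001001011
& 1111111110111
---------------
  0111001000011

Answer: 0111001000011 (3651)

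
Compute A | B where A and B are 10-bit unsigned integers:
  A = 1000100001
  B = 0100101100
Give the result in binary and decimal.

Apply | to each column (1 where either bit is 1):
  1000100001
| 0100101100
------------
  1100101101

Answer: 1100101101 (813)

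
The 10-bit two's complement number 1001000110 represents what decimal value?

MSB is 1, so the value is negative. Find the magnitude:
1. Invert bits:  0110111001
2. Add 1:        0110111010  = 442
3. Apply sign:   -442

Answer: -442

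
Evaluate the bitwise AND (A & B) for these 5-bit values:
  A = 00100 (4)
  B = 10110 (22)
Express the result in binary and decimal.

Apply & to each column (1 only where both bits are 1):
  00100
& 10110
-------
  00100

Answer: 00100 (4)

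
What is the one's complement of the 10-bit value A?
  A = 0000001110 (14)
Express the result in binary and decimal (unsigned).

Flip each bit (0->1, 1->0):
  0000001110
  1111110001

Answer: 1111110001 (1009)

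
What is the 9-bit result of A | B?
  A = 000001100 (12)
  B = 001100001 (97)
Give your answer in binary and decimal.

Apply | to each column (1 where either bit is 1):
  000001100
| 001100001
-----------
  001101101

Answer: 001101101 (109)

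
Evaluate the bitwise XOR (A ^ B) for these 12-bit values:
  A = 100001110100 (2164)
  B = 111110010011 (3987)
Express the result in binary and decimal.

Apply ^ to each column (1 where bits differ):
  100001110100
^ 111110010011
--------------
  011111100111

Answer: 011111100111 (2023)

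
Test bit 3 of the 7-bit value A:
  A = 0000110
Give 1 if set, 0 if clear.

Bit 3 is the 4th from the right.
  0000110
     ^
That bit is 0.

Answer: 0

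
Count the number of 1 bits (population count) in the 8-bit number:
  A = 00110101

00110101
1-bits at positions (from bit 0 = LSB): 0, 2, 4, 5
Count = 4

Answer: 4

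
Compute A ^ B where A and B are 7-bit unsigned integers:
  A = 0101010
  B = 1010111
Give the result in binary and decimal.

Apply ^ to each column (1 where bits differ):
  0101010
^ 1010111
---------
  1111101

Answer: 1111101 (125)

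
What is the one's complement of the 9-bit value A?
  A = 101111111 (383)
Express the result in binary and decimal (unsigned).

Flip each bit (0->1, 1->0):
  101111111
  010000000

Answer: 010000000 (128)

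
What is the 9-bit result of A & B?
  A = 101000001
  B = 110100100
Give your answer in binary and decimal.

Apply & to each column (1 only where both bits are 1):
  101000001
& 110100100
-----------
  100000000

Answer: 100000000 (256)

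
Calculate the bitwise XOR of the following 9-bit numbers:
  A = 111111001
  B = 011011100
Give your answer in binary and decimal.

Apply ^ to each column (1 where bits differ):
  111111001
^ 011011100
-----------
  100100101

Answer: 100100101 (293)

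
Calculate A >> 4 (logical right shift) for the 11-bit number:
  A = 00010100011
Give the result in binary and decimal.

Logical shift right by 4: drop the bottom 4 bit(s), prepend 4 zero(s) on the left.
  00010100011  ->  keep [0001010], discard [0011], prepend 0000
= 00000001010

Answer: 00000001010 (10)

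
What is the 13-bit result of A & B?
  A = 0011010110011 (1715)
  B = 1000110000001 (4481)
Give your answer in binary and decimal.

Apply & to each column (1 only where both bits are 1):
  0011010110011
& 1000110000001
---------------
  0000010000001

Answer: 0000010000001 (129)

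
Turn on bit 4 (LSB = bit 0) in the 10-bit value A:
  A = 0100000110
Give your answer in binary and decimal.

Mask = 1 << 4 = 0000010000
Bit 4 of A is 0, so OR-ing with the mask flips it to 1.
  0100000110
| 0000010000
------------
  0100010110

Answer: 0100010110 (278)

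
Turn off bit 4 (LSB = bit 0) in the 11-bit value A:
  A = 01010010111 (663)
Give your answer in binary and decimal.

Mask = ~(1 << 4) = 11111101111
Bit 4 of A is 1, so AND-ing with the mask clears it to 0.
  01010010111
& 11111101111
-------------
  01010000111

Answer: 01010000111 (647)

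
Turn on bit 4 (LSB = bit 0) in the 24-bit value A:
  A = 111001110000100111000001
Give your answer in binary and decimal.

Mask = 1 << 4 = 000000000000000000010000
Bit 4 of A is 0, so OR-ing with the mask flips it to 1.
  111001110000100111000001
| 000000000000000000010000
--------------------------
  111001110000100111010001

Answer: 111001110000100111010001 (15141329)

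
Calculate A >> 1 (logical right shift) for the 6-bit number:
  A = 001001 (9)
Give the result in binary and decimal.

Logical shift right by 1: drop the bottom 1 bit(s), prepend 1 zero(s) on the left.
  001001  ->  keep [00100], discard [1], prepend 0
= 000100

Answer: 000100 (4)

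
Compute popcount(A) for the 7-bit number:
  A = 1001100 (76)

1001100
1-bits at positions (from bit 0 = LSB): 2, 3, 6
Count = 3

Answer: 3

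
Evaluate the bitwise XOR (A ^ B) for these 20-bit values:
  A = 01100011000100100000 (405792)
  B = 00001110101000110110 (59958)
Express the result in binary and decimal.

Apply ^ to each column (1 where bits differ):
  01100011000100100000
^ 00001110101000110110
----------------------
  01101101101100010110

Answer: 01101101101100010110 (449302)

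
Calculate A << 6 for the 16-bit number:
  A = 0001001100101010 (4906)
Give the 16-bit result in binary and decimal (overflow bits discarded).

Shift left by 6: drop the top 6 bit(s), append 6 zero(s) on the right.
  0001001100101010  ->  discard [000100], keep [1100101010], append 000000
= 1100101010000000

Answer: 1100101010000000 (51840)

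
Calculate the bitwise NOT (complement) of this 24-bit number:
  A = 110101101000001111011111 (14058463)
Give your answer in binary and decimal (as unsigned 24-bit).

Flip each bit (0->1, 1->0):
  110101101000001111011111
  001010010111110000100000

Answer: 001010010111110000100000 (2718752)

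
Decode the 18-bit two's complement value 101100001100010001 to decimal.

MSB is 1, so the value is negative. Find the magnitude:
1. Invert bits:  010011110011101110
2. Add 1:        010011110011101111  = 81135
3. Apply sign:   -81135

Answer: -81135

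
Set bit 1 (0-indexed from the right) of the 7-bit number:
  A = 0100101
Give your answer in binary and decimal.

Mask = 1 << 1 = 0000010
Bit 1 of A is 0, so OR-ing with the mask flips it to 1.
  0100101
| 0000010
---------
  0100111

Answer: 0100111 (39)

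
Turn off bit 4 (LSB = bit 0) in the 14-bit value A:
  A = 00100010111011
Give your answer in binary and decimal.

Mask = ~(1 << 4) = 11111111101111
Bit 4 of A is 1, so AND-ing with the mask clears it to 0.
  00100010111011
& 11111111101111
----------------
  00100010101011

Answer: 00100010101011 (2219)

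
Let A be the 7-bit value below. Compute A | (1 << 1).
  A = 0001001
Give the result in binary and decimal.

Mask = 1 << 1 = 0000010
Bit 1 of A is 0, so OR-ing with the mask flips it to 1.
  0001001
| 0000010
---------
  0001011

Answer: 0001011 (11)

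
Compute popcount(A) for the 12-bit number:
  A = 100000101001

100000101001
1-bits at positions (from bit 0 = LSB): 0, 3, 5, 11
Count = 4

Answer: 4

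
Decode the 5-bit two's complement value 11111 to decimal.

MSB is 1, so the value is negative. Find the magnitude:
1. Invert bits:  00000
2. Add 1:        00001  = 1
3. Apply sign:   -1

Answer: -1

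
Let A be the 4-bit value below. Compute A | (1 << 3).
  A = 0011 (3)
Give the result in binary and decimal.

Mask = 1 << 3 = 1000
Bit 3 of A is 0, so OR-ing with the mask flips it to 1.
  0011
| 1000
------
  1011

Answer: 1011 (11)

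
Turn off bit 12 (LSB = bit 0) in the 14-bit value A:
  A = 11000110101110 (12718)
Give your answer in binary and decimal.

Mask = ~(1 << 12) = 10111111111111
Bit 12 of A is 1, so AND-ing with the mask clears it to 0.
  11000110101110
& 10111111111111
----------------
  10000110101110

Answer: 10000110101110 (8622)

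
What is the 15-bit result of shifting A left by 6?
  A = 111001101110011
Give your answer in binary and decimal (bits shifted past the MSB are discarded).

Shift left by 6: drop the top 6 bit(s), append 6 zero(s) on the right.
  111001101110011  ->  discard [111001], keep [101110011], append 000000
= 101110011000000

Answer: 101110011000000 (23744)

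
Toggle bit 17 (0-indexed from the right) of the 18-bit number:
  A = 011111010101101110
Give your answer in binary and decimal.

Mask = 1 << 17 = 100000000000000000
Bit 17 of A is 0; XOR with the mask flips it to 1.
  011111010101101110
^ 100000000000000000
--------------------
  111111010101101110

Answer: 111111010101101110 (259438)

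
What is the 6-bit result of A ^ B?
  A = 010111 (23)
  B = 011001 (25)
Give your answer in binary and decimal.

Apply ^ to each column (1 where bits differ):
  010111
^ 011001
--------
  001110

Answer: 001110 (14)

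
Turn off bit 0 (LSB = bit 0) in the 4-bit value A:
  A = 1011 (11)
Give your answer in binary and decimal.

Mask = ~(1 << 0) = 1110
Bit 0 of A is 1, so AND-ing with the mask clears it to 0.
  1011
& 1110
------
  1010

Answer: 1010 (10)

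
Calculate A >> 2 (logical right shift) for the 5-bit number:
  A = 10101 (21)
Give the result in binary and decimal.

Logical shift right by 2: drop the bottom 2 bit(s), prepend 2 zero(s) on the left.
  10101  ->  keep [101], discard [01], prepend 00
= 00101

Answer: 00101 (5)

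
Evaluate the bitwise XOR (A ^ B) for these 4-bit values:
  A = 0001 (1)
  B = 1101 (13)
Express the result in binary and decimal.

Apply ^ to each column (1 where bits differ):
  0001
^ 1101
------
  1100

Answer: 1100 (12)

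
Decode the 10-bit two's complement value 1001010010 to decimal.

MSB is 1, so the value is negative. Find the magnitude:
1. Invert bits:  0110101101
2. Add 1:        0110101110  = 430
3. Apply sign:   -430

Answer: -430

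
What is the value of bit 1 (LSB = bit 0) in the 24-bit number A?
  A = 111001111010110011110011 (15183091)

Bit 1 is the 2nd from the right.
  111001111010110011110011
                        ^
That bit is 1.

Answer: 1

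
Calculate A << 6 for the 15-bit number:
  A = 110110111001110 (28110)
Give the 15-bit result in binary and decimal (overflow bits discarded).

Shift left by 6: drop the top 6 bit(s), append 6 zero(s) on the right.
  110110111001110  ->  discard [110110], keep [111001110], append 000000
= 111001110000000

Answer: 111001110000000 (29568)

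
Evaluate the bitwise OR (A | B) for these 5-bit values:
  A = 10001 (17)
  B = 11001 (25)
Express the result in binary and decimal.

Apply | to each column (1 where either bit is 1):
  10001
| 11001
-------
  11001

Answer: 11001 (25)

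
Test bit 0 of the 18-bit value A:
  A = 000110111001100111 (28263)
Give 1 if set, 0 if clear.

Bit 0 is the 1st from the right.
  000110111001100111
                   ^
That bit is 1.

Answer: 1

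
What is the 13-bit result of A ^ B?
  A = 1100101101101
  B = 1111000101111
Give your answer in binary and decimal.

Apply ^ to each column (1 where bits differ):
  1100101101101
^ 1111000101111
---------------
  0011101000010

Answer: 0011101000010 (1858)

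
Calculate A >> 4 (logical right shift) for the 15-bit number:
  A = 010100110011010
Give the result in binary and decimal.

Logical shift right by 4: drop the bottom 4 bit(s), prepend 4 zero(s) on the left.
  010100110011010  ->  keep [01010011001], discard [1010], prepend 0000
= 000001010011001

Answer: 000001010011001 (665)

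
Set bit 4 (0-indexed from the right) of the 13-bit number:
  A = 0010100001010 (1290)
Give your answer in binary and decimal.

Mask = 1 << 4 = 0000000010000
Bit 4 of A is 0, so OR-ing with the mask flips it to 1.
  0010100001010
| 0000000010000
---------------
  0010100011010

Answer: 0010100011010 (1306)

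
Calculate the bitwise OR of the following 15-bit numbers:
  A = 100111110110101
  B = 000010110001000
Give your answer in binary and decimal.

Apply | to each column (1 where either bit is 1):
  100111110110101
| 000010110001000
-----------------
  100111110111101

Answer: 100111110111101 (20413)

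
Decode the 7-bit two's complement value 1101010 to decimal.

MSB is 1, so the value is negative. Find the magnitude:
1. Invert bits:  0010101
2. Add 1:        0010110  = 22
3. Apply sign:   -22

Answer: -22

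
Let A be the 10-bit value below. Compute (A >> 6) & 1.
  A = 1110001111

Bit 6 is the 7th from the right.
  1110001111
     ^
That bit is 0.

Answer: 0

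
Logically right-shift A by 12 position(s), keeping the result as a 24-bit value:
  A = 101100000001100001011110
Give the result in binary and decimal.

Logical shift right by 12: drop the bottom 12 bit(s), prepend 12 zero(s) on the left.
  101100000001100001011110  ->  keep [101100000001], discard [100001011110], prepend 000000000000
= 000000000000101100000001

Answer: 000000000000101100000001 (2817)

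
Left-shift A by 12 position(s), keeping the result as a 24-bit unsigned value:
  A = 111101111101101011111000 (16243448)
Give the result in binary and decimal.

Shift left by 12: drop the top 12 bit(s), append 12 zero(s) on the right.
  111101111101101011111000  ->  discard [111101111101], keep [101011111000], append 000000000000
= 101011111000000000000000

Answer: 101011111000000000000000 (11501568)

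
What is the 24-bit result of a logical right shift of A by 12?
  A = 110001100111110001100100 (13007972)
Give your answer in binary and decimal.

Logical shift right by 12: drop the bottom 12 bit(s), prepend 12 zero(s) on the left.
  110001100111110001100100  ->  keep [110001100111], discard [110001100100], prepend 000000000000
= 000000000000110001100111

Answer: 000000000000110001100111 (3175)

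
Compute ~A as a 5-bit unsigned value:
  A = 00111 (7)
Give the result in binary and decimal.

Flip each bit (0->1, 1->0):
  00111
  11000

Answer: 11000 (24)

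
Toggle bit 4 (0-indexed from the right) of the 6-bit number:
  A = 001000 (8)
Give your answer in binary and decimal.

Mask = 1 << 4 = 010000
Bit 4 of A is 0; XOR with the mask flips it to 1.
  001000
^ 010000
--------
  011000

Answer: 011000 (24)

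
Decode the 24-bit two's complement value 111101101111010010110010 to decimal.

MSB is 1, so the value is negative. Find the magnitude:
1. Invert bits:  000010010000101101001101
2. Add 1:        000010010000101101001110  = 592718
3. Apply sign:   -592718

Answer: -592718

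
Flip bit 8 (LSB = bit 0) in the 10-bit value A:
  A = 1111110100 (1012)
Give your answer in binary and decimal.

Mask = 1 << 8 = 0100000000
Bit 8 of A is 1; XOR with the mask flips it to 0.
  1111110100
^ 0100000000
------------
  1011110100

Answer: 1011110100 (756)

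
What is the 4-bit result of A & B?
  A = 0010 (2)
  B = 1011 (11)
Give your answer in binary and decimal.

Apply & to each column (1 only where both bits are 1):
  0010
& 1011
------
  0010

Answer: 0010 (2)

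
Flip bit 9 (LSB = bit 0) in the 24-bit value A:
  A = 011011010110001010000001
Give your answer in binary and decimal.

Mask = 1 << 9 = 000000000000001000000000
Bit 9 of A is 1; XOR with the mask flips it to 0.
  011011010110001010000001
^ 000000000000001000000000
--------------------------
  011011010110000010000001

Answer: 011011010110000010000001 (7168129)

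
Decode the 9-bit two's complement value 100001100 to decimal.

MSB is 1, so the value is negative. Find the magnitude:
1. Invert bits:  011110011
2. Add 1:        011110100  = 244
3. Apply sign:   -244

Answer: -244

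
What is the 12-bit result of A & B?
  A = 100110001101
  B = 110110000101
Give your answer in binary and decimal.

Apply & to each column (1 only where both bits are 1):
  100110001101
& 110110000101
--------------
  100110000101

Answer: 100110000101 (2437)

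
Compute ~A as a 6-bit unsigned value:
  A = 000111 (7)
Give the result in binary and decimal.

Flip each bit (0->1, 1->0):
  000111
  111000

Answer: 111000 (56)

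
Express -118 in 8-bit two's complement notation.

1. Binary of +118:  01110110
2. Invert bits:     10001001
3. Add 1:           10001010

Answer: 10001010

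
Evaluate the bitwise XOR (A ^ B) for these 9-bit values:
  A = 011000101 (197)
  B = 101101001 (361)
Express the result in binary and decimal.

Apply ^ to each column (1 where bits differ):
  011000101
^ 101101001
-----------
  110101100

Answer: 110101100 (428)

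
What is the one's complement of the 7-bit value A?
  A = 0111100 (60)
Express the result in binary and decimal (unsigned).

Flip each bit (0->1, 1->0):
  0111100
  1000011

Answer: 1000011 (67)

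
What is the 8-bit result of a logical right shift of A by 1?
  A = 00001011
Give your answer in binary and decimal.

Logical shift right by 1: drop the bottom 1 bit(s), prepend 1 zero(s) on the left.
  00001011  ->  keep [0000101], discard [1], prepend 0
= 00000101

Answer: 00000101 (5)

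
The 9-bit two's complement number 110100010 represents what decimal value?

MSB is 1, so the value is negative. Find the magnitude:
1. Invert bits:  001011101
2. Add 1:        001011110  = 94
3. Apply sign:   -94

Answer: -94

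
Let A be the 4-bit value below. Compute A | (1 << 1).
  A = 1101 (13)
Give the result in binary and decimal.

Mask = 1 << 1 = 0010
Bit 1 of A is 0, so OR-ing with the mask flips it to 1.
  1101
| 0010
------
  1111

Answer: 1111 (15)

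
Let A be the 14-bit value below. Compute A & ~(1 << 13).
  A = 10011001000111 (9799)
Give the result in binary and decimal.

Mask = ~(1 << 13) = 01111111111111
Bit 13 of A is 1, so AND-ing with the mask clears it to 0.
  10011001000111
& 01111111111111
----------------
  00011001000111

Answer: 00011001000111 (1607)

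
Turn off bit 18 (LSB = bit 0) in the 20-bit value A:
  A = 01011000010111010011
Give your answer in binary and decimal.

Mask = ~(1 << 18) = 10111111111111111111
Bit 18 of A is 1, so AND-ing with the mask clears it to 0.
  01011000010111010011
& 10111111111111111111
----------------------
  00011000010111010011

Answer: 00011000010111010011 (99795)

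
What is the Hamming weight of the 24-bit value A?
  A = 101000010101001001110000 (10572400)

101000010101001001110000
1-bits at positions (from bit 0 = LSB): 4, 5, 6, 9, 12, 14, 16, 21, 23
Count = 9

Answer: 9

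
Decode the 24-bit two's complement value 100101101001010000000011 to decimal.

MSB is 1, so the value is negative. Find the magnitude:
1. Invert bits:  011010010110101111111100
2. Add 1:        011010010110101111111101  = 6908925
3. Apply sign:   -6908925

Answer: -6908925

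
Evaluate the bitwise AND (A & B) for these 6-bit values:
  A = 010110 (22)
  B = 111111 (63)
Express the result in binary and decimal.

Apply & to each column (1 only where both bits are 1):
  010110
& 111111
--------
  010110

Answer: 010110 (22)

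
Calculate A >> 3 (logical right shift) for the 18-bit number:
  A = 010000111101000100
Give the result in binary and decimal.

Logical shift right by 3: drop the bottom 3 bit(s), prepend 3 zero(s) on the left.
  010000111101000100  ->  keep [010000111101000], discard [100], prepend 000
= 000010000111101000

Answer: 000010000111101000 (8680)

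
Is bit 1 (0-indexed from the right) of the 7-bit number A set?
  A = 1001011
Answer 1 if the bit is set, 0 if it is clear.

Bit 1 is the 2nd from the right.
  1001011
       ^
That bit is 1.

Answer: 1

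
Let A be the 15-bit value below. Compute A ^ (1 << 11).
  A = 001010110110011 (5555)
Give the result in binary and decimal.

Mask = 1 << 11 = 000100000000000
Bit 11 of A is 0; XOR with the mask flips it to 1.
  001010110110011
^ 000100000000000
-----------------
  001110110110011

Answer: 001110110110011 (7603)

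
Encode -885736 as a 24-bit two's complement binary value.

1. Binary of +885736:  000011011000001111101000
2. Invert bits:     111100100111110000010111
3. Add 1:           111100100111110000011000

Answer: 111100100111110000011000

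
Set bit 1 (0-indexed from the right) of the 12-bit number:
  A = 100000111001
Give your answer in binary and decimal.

Mask = 1 << 1 = 000000000010
Bit 1 of A is 0, so OR-ing with the mask flips it to 1.
  100000111001
| 000000000010
--------------
  100000111011

Answer: 100000111011 (2107)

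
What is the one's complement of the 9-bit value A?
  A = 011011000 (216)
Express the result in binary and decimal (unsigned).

Flip each bit (0->1, 1->0):
  011011000
  100100111

Answer: 100100111 (295)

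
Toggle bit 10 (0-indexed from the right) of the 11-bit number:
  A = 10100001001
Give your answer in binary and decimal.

Mask = 1 << 10 = 10000000000
Bit 10 of A is 1; XOR with the mask flips it to 0.
  10100001001
^ 10000000000
-------------
  00100001001

Answer: 00100001001 (265)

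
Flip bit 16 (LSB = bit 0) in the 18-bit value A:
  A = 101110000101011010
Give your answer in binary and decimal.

Mask = 1 << 16 = 010000000000000000
Bit 16 of A is 0; XOR with the mask flips it to 1.
  101110000101011010
^ 010000000000000000
--------------------
  111110000101011010

Answer: 111110000101011010 (254298)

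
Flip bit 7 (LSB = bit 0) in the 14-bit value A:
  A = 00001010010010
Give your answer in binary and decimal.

Mask = 1 << 7 = 00000010000000
Bit 7 of A is 1; XOR with the mask flips it to 0.
  00001010010010
^ 00000010000000
----------------
  00001000010010

Answer: 00001000010010 (530)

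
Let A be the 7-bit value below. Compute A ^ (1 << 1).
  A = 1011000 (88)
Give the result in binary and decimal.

Mask = 1 << 1 = 0000010
Bit 1 of A is 0; XOR with the mask flips it to 1.
  1011000
^ 0000010
---------
  1011010

Answer: 1011010 (90)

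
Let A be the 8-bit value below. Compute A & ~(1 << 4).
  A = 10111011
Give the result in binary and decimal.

Mask = ~(1 << 4) = 11101111
Bit 4 of A is 1, so AND-ing with the mask clears it to 0.
  10111011
& 11101111
----------
  10101011

Answer: 10101011 (171)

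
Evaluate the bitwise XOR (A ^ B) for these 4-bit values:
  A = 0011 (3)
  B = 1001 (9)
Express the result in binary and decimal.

Apply ^ to each column (1 where bits differ):
  0011
^ 1001
------
  1010

Answer: 1010 (10)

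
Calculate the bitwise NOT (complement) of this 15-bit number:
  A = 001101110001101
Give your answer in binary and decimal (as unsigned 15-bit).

Flip each bit (0->1, 1->0):
  001101110001101
  110010001110010

Answer: 110010001110010 (25714)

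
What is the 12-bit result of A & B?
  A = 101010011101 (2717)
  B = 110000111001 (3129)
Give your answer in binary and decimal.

Apply & to each column (1 only where both bits are 1):
  101010011101
& 110000111001
--------------
  100000011001

Answer: 100000011001 (2073)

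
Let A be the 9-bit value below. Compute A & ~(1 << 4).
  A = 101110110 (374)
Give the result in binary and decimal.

Mask = ~(1 << 4) = 111101111
Bit 4 of A is 1, so AND-ing with the mask clears it to 0.
  101110110
& 111101111
-----------
  101100110

Answer: 101100110 (358)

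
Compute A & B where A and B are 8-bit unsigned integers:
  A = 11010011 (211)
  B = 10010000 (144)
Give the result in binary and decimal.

Apply & to each column (1 only where both bits are 1):
  11010011
& 10010000
----------
  10010000

Answer: 10010000 (144)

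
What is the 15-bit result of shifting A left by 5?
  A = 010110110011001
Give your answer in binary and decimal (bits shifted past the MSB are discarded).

Shift left by 5: drop the top 5 bit(s), append 5 zero(s) on the right.
  010110110011001  ->  discard [01011], keep [0110011001], append 00000
= 011001100100000

Answer: 011001100100000 (13088)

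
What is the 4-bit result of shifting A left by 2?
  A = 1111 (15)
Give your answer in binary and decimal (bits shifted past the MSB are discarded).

Shift left by 2: drop the top 2 bit(s), append 2 zero(s) on the right.
  1111  ->  discard [11], keep [11], append 00
= 1100

Answer: 1100 (12)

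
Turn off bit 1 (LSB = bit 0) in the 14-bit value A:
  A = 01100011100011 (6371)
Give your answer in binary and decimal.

Mask = ~(1 << 1) = 11111111111101
Bit 1 of A is 1, so AND-ing with the mask clears it to 0.
  01100011100011
& 11111111111101
----------------
  01100011100001

Answer: 01100011100001 (6369)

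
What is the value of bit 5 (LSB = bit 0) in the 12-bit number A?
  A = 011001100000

Bit 5 is the 6th from the right.
  011001100000
        ^
That bit is 1.

Answer: 1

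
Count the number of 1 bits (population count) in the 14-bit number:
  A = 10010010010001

10010010010001
1-bits at positions (from bit 0 = LSB): 0, 4, 7, 10, 13
Count = 5

Answer: 5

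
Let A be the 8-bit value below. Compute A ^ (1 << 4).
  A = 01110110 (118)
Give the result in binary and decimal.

Mask = 1 << 4 = 00010000
Bit 4 of A is 1; XOR with the mask flips it to 0.
  01110110
^ 00010000
----------
  01100110

Answer: 01100110 (102)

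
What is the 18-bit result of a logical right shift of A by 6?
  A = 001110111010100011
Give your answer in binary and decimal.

Logical shift right by 6: drop the bottom 6 bit(s), prepend 6 zero(s) on the left.
  001110111010100011  ->  keep [001110111010], discard [100011], prepend 000000
= 000000001110111010

Answer: 000000001110111010 (954)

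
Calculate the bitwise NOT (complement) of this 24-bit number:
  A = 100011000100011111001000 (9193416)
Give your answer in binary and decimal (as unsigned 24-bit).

Flip each bit (0->1, 1->0):
  100011000100011111001000
  011100111011100000110111

Answer: 011100111011100000110111 (7583799)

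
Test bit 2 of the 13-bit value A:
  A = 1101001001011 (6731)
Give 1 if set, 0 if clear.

Bit 2 is the 3rd from the right.
  1101001001011
            ^
That bit is 0.

Answer: 0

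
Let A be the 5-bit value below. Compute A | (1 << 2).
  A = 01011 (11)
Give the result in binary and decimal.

Mask = 1 << 2 = 00100
Bit 2 of A is 0, so OR-ing with the mask flips it to 1.
  01011
| 00100
-------
  01111

Answer: 01111 (15)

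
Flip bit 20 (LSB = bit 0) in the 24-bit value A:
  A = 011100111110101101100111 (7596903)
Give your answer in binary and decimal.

Mask = 1 << 20 = 000100000000000000000000
Bit 20 of A is 1; XOR with the mask flips it to 0.
  011100111110101101100111
^ 000100000000000000000000
--------------------------
  011000111110101101100111

Answer: 011000111110101101100111 (6548327)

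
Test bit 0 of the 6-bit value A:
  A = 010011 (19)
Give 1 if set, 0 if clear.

Bit 0 is the 1st from the right.
  010011
       ^
That bit is 1.

Answer: 1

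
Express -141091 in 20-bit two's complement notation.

1. Binary of +141091:  00100010011100100011
2. Invert bits:     11011101100011011100
3. Add 1:           11011101100011011101

Answer: 11011101100011011101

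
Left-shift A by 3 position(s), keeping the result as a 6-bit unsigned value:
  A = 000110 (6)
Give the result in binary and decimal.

Shift left by 3: drop the top 3 bit(s), append 3 zero(s) on the right.
  000110  ->  discard [000], keep [110], append 000
= 110000

Answer: 110000 (48)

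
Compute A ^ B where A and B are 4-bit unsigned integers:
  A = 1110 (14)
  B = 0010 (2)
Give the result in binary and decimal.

Apply ^ to each column (1 where bits differ):
  1110
^ 0010
------
  1100

Answer: 1100 (12)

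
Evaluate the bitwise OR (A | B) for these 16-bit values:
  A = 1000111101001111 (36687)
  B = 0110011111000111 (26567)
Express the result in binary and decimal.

Apply | to each column (1 where either bit is 1):
  1000111101001111
| 0110011111000111
------------------
  1110111111001111

Answer: 1110111111001111 (61391)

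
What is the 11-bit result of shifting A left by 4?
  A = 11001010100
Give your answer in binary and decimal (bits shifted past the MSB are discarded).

Shift left by 4: drop the top 4 bit(s), append 4 zero(s) on the right.
  11001010100  ->  discard [1100], keep [1010100], append 0000
= 10101000000

Answer: 10101000000 (1344)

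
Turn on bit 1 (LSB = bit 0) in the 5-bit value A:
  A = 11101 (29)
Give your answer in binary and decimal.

Mask = 1 << 1 = 00010
Bit 1 of A is 0, so OR-ing with the mask flips it to 1.
  11101
| 00010
-------
  11111

Answer: 11111 (31)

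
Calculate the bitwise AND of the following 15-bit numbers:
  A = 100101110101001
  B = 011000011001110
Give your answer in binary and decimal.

Apply & to each column (1 only where both bits are 1):
  100101110101001
& 011000011001110
-----------------
  000000010001000

Answer: 000000010001000 (136)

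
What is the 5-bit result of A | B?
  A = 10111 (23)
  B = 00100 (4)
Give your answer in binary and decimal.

Apply | to each column (1 where either bit is 1):
  10111
| 00100
-------
  10111

Answer: 10111 (23)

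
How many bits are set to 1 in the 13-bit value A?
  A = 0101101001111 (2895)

0101101001111
1-bits at positions (from bit 0 = LSB): 0, 1, 2, 3, 6, 8, 9, 11
Count = 8

Answer: 8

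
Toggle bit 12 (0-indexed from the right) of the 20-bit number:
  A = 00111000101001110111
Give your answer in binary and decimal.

Mask = 1 << 12 = 00000001000000000000
Bit 12 of A is 0; XOR with the mask flips it to 1.
  00111000101001110111
^ 00000001000000000000
----------------------
  00111001101001110111

Answer: 00111001101001110111 (236151)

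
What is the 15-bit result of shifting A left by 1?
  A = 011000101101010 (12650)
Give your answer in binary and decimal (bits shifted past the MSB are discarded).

Shift left by 1: drop the top 1 bit(s), append 1 zero(s) on the right.
  011000101101010  ->  discard [0], keep [11000101101010], append 0
= 110001011010100

Answer: 110001011010100 (25300)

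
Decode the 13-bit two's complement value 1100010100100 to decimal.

MSB is 1, so the value is negative. Find the magnitude:
1. Invert bits:  0011101011011
2. Add 1:        0011101011100  = 1884
3. Apply sign:   -1884

Answer: -1884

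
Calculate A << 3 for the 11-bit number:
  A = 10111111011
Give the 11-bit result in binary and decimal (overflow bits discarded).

Shift left by 3: drop the top 3 bit(s), append 3 zero(s) on the right.
  10111111011  ->  discard [101], keep [11111011], append 000
= 11111011000

Answer: 11111011000 (2008)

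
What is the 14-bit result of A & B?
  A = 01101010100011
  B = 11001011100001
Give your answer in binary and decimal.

Apply & to each column (1 only where both bits are 1):
  01101010100011
& 11001011100001
----------------
  01001010100001

Answer: 01001010100001 (4769)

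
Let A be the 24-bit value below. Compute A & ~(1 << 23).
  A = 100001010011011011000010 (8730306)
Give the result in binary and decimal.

Mask = ~(1 << 23) = 011111111111111111111111
Bit 23 of A is 1, so AND-ing with the mask clears it to 0.
  100001010011011011000010
& 011111111111111111111111
--------------------------
  000001010011011011000010

Answer: 000001010011011011000010 (341698)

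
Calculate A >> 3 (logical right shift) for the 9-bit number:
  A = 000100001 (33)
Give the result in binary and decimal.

Logical shift right by 3: drop the bottom 3 bit(s), prepend 3 zero(s) on the left.
  000100001  ->  keep [000100], discard [001], prepend 000
= 000000100

Answer: 000000100 (4)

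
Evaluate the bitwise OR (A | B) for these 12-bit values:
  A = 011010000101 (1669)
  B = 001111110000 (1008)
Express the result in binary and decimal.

Apply | to each column (1 where either bit is 1):
  011010000101
| 001111110000
--------------
  011111110101

Answer: 011111110101 (2037)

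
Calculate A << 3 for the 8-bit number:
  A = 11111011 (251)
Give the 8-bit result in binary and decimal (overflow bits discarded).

Shift left by 3: drop the top 3 bit(s), append 3 zero(s) on the right.
  11111011  ->  discard [111], keep [11011], append 000
= 11011000

Answer: 11011000 (216)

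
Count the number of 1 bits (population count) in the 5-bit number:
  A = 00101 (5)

00101
1-bits at positions (from bit 0 = LSB): 0, 2
Count = 2

Answer: 2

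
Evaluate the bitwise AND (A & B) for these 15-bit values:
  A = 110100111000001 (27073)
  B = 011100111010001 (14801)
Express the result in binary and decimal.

Apply & to each column (1 only where both bits are 1):
  110100111000001
& 011100111010001
-----------------
  010100111000001

Answer: 010100111000001 (10689)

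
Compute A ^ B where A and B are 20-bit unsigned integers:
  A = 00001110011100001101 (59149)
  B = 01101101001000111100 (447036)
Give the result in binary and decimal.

Apply ^ to each column (1 where bits differ):
  00001110011100001101
^ 01101101001000111100
----------------------
  01100011010100110001

Answer: 01100011010100110001 (406833)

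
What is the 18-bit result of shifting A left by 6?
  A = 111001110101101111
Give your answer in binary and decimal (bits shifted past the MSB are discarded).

Shift left by 6: drop the top 6 bit(s), append 6 zero(s) on the right.
  111001110101101111  ->  discard [111001], keep [110101101111], append 000000
= 110101101111000000

Answer: 110101101111000000 (220096)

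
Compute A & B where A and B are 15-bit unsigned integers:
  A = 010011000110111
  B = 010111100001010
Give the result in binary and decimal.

Apply & to each column (1 only where both bits are 1):
  010011000110111
& 010111100001010
-----------------
  010011000000010

Answer: 010011000000010 (9730)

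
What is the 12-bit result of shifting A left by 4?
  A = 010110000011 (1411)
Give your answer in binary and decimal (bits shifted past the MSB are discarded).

Shift left by 4: drop the top 4 bit(s), append 4 zero(s) on the right.
  010110000011  ->  discard [0101], keep [10000011], append 0000
= 100000110000

Answer: 100000110000 (2096)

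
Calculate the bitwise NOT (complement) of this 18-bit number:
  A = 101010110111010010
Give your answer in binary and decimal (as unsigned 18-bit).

Flip each bit (0->1, 1->0):
  101010110111010010
  010101001000101101

Answer: 010101001000101101 (86573)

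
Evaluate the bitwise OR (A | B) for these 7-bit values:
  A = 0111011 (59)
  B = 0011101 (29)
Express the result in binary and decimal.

Apply | to each column (1 where either bit is 1):
  0111011
| 0011101
---------
  0111111

Answer: 0111111 (63)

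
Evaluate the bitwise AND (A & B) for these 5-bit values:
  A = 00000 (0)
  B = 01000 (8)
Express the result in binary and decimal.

Apply & to each column (1 only where both bits are 1):
  00000
& 01000
-------
  00000

Answer: 00000 (0)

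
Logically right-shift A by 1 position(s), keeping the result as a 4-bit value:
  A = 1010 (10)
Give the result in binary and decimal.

Logical shift right by 1: drop the bottom 1 bit(s), prepend 1 zero(s) on the left.
  1010  ->  keep [101], discard [0], prepend 0
= 0101

Answer: 0101 (5)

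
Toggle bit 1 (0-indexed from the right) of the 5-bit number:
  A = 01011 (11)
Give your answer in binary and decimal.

Mask = 1 << 1 = 00010
Bit 1 of A is 1; XOR with the mask flips it to 0.
  01011
^ 00010
-------
  01001

Answer: 01001 (9)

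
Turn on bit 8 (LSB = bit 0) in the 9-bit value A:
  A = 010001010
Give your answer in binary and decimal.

Mask = 1 << 8 = 100000000
Bit 8 of A is 0, so OR-ing with the mask flips it to 1.
  010001010
| 100000000
-----------
  110001010

Answer: 110001010 (394)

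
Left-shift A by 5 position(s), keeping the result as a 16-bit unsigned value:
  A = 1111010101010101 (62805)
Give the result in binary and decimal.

Shift left by 5: drop the top 5 bit(s), append 5 zero(s) on the right.
  1111010101010101  ->  discard [11110], keep [10101010101], append 00000
= 1010101010100000

Answer: 1010101010100000 (43680)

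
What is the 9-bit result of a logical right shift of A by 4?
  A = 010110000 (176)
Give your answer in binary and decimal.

Logical shift right by 4: drop the bottom 4 bit(s), prepend 4 zero(s) on the left.
  010110000  ->  keep [01011], discard [0000], prepend 0000
= 000001011

Answer: 000001011 (11)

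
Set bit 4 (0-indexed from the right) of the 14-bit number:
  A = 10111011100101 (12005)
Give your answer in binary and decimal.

Mask = 1 << 4 = 00000000010000
Bit 4 of A is 0, so OR-ing with the mask flips it to 1.
  10111011100101
| 00000000010000
----------------
  10111011110101

Answer: 10111011110101 (12021)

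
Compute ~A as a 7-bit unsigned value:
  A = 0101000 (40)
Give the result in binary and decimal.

Flip each bit (0->1, 1->0):
  0101000
  1010111

Answer: 1010111 (87)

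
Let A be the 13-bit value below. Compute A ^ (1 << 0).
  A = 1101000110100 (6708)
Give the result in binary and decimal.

Mask = 1 << 0 = 0000000000001
Bit 0 of A is 0; XOR with the mask flips it to 1.
  1101000110100
^ 0000000000001
---------------
  1101000110101

Answer: 1101000110101 (6709)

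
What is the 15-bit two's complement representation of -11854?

1. Binary of +11854:  010111001001110
2. Invert bits:     101000110110001
3. Add 1:           101000110110010

Answer: 101000110110010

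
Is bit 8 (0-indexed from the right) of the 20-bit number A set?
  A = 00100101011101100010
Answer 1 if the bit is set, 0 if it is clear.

Bit 8 is the 9th from the right.
  00100101011101100010
             ^
That bit is 1.

Answer: 1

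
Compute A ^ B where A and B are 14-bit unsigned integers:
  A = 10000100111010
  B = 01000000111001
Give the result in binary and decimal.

Apply ^ to each column (1 where bits differ):
  10000100111010
^ 01000000111001
----------------
  11000100000011

Answer: 11000100000011 (12547)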